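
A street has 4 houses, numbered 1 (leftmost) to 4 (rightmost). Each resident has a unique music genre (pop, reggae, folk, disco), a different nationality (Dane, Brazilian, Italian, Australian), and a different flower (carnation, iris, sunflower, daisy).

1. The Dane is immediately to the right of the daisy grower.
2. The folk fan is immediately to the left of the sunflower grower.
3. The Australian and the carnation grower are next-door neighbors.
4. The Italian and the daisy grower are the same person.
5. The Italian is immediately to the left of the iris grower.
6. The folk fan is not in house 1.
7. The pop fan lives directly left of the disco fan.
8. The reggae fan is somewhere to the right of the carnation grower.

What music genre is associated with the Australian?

The only music genre still possible for house 1 is pop.
From clue 7, the disco fan must be in house 2.
So house 4 gets reggae for music genre.
The sunflower grower is in house 4 (clue 2).
The only music genre still possible for house 3 is folk.
The Dane is narrowed to house 2 or 3; consider each.
Placing it in house 3 leads to a contradiction, so it's in house 2.
Clue 1: the daisy grower is in house 1.
From clue 4, the Italian must be in house 1.
By clue 5, the iris grower is in house 2.
That leaves carnation as the flower for house 3.
By clue 3, the Australian is in house 4.
That leaves Brazilian as the nationality for house 3.
So: house 1 = pop/Italian/daisy, house 2 = disco/Dane/iris, house 3 = folk/Brazilian/carnation, house 4 = reggae/Australian/sunflower.

reggae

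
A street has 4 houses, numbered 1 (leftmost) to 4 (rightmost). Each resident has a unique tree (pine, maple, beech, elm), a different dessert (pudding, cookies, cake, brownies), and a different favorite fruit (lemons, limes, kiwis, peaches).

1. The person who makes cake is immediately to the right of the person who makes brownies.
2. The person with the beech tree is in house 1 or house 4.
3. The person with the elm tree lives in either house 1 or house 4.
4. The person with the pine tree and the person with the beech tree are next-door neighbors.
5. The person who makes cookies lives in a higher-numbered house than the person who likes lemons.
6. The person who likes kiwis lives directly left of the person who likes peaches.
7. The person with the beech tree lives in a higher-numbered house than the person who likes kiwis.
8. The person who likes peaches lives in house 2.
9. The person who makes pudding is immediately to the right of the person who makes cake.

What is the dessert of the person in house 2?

cake

From clue 7, the person with the beech tree must be in house 4.
Clue 8: the person who likes peaches is in house 2.
House 1 tree: only elm fits.
So house 1 gets brownies for dessert.
House 4 favorite fruit: only limes fits.
Clue 1: the person who makes cake is in house 2.
Clue 4 places the person with the pine tree in house 3.
By clue 6, the person who likes kiwis is in house 1.
Clue 9: the person who makes pudding is in house 3.
House 2's tree must be maple (nothing else left).
House 4 dessert: only cookies fits.
So house 3 gets lemons for favorite fruit.
So: house 1 = elm/brownies/kiwis, house 2 = maple/cake/peaches, house 3 = pine/pudding/lemons, house 4 = beech/cookies/limes.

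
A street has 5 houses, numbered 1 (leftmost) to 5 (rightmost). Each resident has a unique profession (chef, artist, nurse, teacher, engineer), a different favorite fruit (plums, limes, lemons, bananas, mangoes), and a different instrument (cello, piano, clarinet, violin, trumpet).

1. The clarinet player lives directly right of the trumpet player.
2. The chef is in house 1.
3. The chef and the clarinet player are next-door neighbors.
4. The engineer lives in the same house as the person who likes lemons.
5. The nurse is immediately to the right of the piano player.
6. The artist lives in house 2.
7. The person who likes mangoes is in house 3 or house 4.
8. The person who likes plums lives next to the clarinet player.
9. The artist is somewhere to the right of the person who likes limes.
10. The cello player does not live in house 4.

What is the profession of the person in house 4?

Clue 2: the chef is in house 1.
From clue 3, the clarinet player must be in house 2.
From clue 6, the artist must be in house 2.
The person who likes limes is in house 1 (clue 9).
Clue 1 places the trumpet player in house 1.
House 2 favorite fruit: only bananas fits.
So house 3 gets plums for favorite fruit.
So house 4 gets mangoes for favorite fruit.
The only favorite fruit still possible for house 5 is lemons.
The engineer is in house 5 (clue 4).
So house 3 gets teacher for profession.
That leaves nurse as the profession for house 4.
The piano player is in house 3 (clue 5).
That leaves violin as the instrument for house 4.
House 5's instrument must be cello (nothing else left).
So: house 1 = chef/limes/trumpet, house 2 = artist/bananas/clarinet, house 3 = teacher/plums/piano, house 4 = nurse/mangoes/violin, house 5 = engineer/lemons/cello.

nurse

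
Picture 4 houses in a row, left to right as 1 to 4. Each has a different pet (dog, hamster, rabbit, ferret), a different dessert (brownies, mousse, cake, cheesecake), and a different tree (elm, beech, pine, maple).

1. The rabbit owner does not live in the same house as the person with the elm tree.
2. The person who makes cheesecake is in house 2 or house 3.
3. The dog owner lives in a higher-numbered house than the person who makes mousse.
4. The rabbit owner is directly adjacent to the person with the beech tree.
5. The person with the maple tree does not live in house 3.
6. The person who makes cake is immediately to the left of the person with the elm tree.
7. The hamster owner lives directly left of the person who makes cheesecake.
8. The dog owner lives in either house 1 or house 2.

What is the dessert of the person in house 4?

brownies

The dog owner is in house 2 (clue 8).
The only pet still possible for house 1 is hamster.
House 4's dessert must be brownies (nothing else left).
By clue 3, the person who makes mousse is in house 1.
The person who makes cheesecake is in house 2 (clue 7).
The only dessert still possible for house 3 is cake.
Clue 6 places the person with the elm tree in house 4.
From clue 1, the rabbit owner must be in house 3.
Clue 4 places the person with the beech tree in house 2.
So house 4 gets ferret for pet.
The only tree still possible for house 1 is maple.
That leaves pine as the tree for house 3.
So: house 1 = hamster/mousse/maple, house 2 = dog/cheesecake/beech, house 3 = rabbit/cake/pine, house 4 = ferret/brownies/elm.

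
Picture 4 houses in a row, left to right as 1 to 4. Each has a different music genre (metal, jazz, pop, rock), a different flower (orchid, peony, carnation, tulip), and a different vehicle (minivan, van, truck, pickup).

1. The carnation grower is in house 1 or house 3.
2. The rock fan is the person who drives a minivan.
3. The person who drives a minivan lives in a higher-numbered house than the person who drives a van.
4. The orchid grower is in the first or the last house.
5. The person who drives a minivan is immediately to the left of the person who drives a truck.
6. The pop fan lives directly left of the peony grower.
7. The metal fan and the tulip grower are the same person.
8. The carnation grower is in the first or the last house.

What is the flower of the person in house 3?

The carnation grower is in house 1 (clue 8).
So house 4 gets orchid for flower.
House 4 music genre: only jazz fits.
That leaves pop as the music genre for house 1.
Clue 6 places the peony grower in house 2.
The only flower still possible for house 3 is tulip.
Clue 7 places the metal fan in house 3.
So house 2 gets rock for music genre.
Clue 2 places the person who drives a minivan in house 2.
Clue 3 places the person who drives a van in house 1.
From clue 5, the person who drives a truck must be in house 3.
House 4 vehicle: only pickup fits.
So: house 1 = pop/carnation/van, house 2 = rock/peony/minivan, house 3 = metal/tulip/truck, house 4 = jazz/orchid/pickup.

tulip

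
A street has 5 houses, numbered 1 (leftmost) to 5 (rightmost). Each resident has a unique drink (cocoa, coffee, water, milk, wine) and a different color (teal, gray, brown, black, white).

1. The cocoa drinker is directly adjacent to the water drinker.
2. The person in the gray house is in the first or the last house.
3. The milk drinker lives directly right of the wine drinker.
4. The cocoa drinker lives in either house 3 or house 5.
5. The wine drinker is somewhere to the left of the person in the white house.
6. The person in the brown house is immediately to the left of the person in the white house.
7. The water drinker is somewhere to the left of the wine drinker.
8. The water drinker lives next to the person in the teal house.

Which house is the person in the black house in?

By clue 1, the cocoa drinker is in house 3.
By clue 1, the water drinker is in house 2.
House 1 drink: only coffee fits.
The only drink still possible for house 4 is wine.
House 5's drink must be milk (nothing else left).
Clue 5: the person in the white house is in house 5.
Clue 6 places the person in the brown house in house 4.
House 2 color: only black fits.
That leaves teal as the color for house 3.
The only color still possible for house 1 is gray.
So: house 1 = coffee/gray, house 2 = water/black, house 3 = cocoa/teal, house 4 = wine/brown, house 5 = milk/white.

2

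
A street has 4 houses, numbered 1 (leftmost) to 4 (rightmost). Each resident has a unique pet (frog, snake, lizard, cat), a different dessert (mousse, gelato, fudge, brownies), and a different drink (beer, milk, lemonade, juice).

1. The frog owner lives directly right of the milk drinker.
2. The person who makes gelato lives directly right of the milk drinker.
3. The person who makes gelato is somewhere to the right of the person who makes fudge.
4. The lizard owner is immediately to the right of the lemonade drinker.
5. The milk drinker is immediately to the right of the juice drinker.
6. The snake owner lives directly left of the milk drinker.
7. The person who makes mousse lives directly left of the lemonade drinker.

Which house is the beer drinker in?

That leaves beer as the drink for house 4.
The only drink still possible for house 1 is juice.
The milk drinker is in house 2 (clue 5).
Clue 6: the snake owner is in house 1.
House 2 pet: only cat fits.
That leaves lemonade as the drink for house 3.
Clue 1 places the frog owner in house 3.
By clue 2, the person who makes gelato is in house 3.
By clue 4, the lizard owner is in house 4.
Clue 7 places the person who makes mousse in house 2.
House 1's dessert must be fudge (nothing else left).
The only dessert still possible for house 4 is brownies.
So: house 1 = snake/fudge/juice, house 2 = cat/mousse/milk, house 3 = frog/gelato/lemonade, house 4 = lizard/brownies/beer.

4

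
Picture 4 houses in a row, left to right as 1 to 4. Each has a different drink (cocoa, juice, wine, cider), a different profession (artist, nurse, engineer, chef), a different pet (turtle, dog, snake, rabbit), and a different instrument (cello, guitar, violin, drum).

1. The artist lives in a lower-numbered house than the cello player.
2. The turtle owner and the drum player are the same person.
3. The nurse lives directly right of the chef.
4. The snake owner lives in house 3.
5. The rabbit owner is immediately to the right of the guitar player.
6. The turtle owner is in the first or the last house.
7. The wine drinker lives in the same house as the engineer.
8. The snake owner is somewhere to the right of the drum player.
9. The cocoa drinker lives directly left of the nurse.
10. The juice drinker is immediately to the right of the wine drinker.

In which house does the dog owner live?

Clue 4 places the snake owner in house 3.
Clue 2: the turtle owner is in house 1.
The drum player is in house 1 (clue 2).
House 4's profession must be nurse (nothing else left).
By clue 3, the chef is in house 3.
The rabbit owner is in house 4 (clue 5).
Clue 9: the cocoa drinker is in house 3.
The only pet still possible for house 2 is dog.
That leaves guitar as the instrument for house 3.
The juice drinker is in house 2 (clue 10).
The wine drinker is in house 1 (clue 10).
That leaves cider as the drink for house 4.
The engineer is in house 1 (clue 7).
That leaves artist as the profession for house 2.
Clue 1 places the cello player in house 4.
The only instrument still possible for house 2 is violin.
So: house 1 = wine/engineer/turtle/drum, house 2 = juice/artist/dog/violin, house 3 = cocoa/chef/snake/guitar, house 4 = cider/nurse/rabbit/cello.

2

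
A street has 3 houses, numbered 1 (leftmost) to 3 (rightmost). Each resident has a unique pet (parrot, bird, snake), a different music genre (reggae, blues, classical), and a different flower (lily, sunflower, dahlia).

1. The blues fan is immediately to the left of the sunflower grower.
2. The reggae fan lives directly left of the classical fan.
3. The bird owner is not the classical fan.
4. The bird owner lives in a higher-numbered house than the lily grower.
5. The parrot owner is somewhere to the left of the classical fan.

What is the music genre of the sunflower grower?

reggae

House 3's music genre must be classical (nothing else left).
By clue 2, the reggae fan is in house 2.
Clue 3: the bird owner is in house 2.
By clue 4, the lily grower is in house 1.
That leaves snake as the pet for house 3.
So house 1 gets blues for music genre.
The sunflower grower is in house 2 (clue 1).
The only pet still possible for house 1 is parrot.
The only flower still possible for house 3 is dahlia.
So: house 1 = parrot/blues/lily, house 2 = bird/reggae/sunflower, house 3 = snake/classical/dahlia.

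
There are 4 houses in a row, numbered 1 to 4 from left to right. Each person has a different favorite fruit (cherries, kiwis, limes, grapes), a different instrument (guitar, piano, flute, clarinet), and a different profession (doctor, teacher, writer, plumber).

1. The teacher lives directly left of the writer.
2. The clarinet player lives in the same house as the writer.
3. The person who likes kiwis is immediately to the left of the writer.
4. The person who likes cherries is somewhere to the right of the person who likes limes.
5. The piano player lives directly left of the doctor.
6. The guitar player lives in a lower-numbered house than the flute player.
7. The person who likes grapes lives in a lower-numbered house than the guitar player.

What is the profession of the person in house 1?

plumber

The only favorite fruit still possible for house 4 is cherries.
House 1 instrument: only piano fits.
The doctor is in house 2 (clue 5).
From clue 1, the teacher must be in house 3.
By clue 1, the writer is in house 4.
By clue 2, the clarinet player is in house 4.
By clue 3, the person who likes kiwis is in house 3.
House 2 instrument: only guitar fits.
The only instrument still possible for house 3 is flute.
The only profession still possible for house 1 is plumber.
By clue 7, the person who likes grapes is in house 1.
That leaves limes as the favorite fruit for house 2.
So: house 1 = grapes/piano/plumber, house 2 = limes/guitar/doctor, house 3 = kiwis/flute/teacher, house 4 = cherries/clarinet/writer.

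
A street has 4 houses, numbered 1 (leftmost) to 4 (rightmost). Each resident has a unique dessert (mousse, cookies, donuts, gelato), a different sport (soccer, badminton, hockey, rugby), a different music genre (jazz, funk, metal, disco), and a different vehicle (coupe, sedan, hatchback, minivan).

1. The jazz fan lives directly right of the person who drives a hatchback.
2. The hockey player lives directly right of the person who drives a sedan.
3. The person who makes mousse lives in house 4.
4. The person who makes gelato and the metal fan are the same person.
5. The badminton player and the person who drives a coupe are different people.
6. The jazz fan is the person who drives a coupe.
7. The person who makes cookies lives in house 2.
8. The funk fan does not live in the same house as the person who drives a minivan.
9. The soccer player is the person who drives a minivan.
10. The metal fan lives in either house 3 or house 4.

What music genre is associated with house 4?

Clue 3 places the person who makes mousse in house 4.
By clue 7, the person who makes cookies is in house 2.
From clue 4, the person who makes gelato must be in house 3.
Clue 4: the metal fan is in house 3.
That leaves donuts as the dessert for house 1.
The jazz fan is narrowed to house 2 or 4; consider each.
Placing it in house 2 leads to a contradiction, so it's in house 4.
The person who drives a hatchback is in house 3 (clue 1).
The person who drives a coupe is in house 4 (clue 6).
House 4's sport must be rugby (nothing else left).
The hockey player is narrowed to house 2 or 3; consider each.
Placing it in house 2 leads to a contradiction, so it's in house 3.
By clue 2, the person who drives a sedan is in house 2.
That leaves minivan as the vehicle for house 1.
Clue 8: the funk fan is in house 2.
By clue 9, the soccer player is in house 1.
So house 2 gets badminton for sport.
That leaves disco as the music genre for house 1.
So: house 1 = donuts/soccer/disco/minivan, house 2 = cookies/badminton/funk/sedan, house 3 = gelato/hockey/metal/hatchback, house 4 = mousse/rugby/jazz/coupe.

jazz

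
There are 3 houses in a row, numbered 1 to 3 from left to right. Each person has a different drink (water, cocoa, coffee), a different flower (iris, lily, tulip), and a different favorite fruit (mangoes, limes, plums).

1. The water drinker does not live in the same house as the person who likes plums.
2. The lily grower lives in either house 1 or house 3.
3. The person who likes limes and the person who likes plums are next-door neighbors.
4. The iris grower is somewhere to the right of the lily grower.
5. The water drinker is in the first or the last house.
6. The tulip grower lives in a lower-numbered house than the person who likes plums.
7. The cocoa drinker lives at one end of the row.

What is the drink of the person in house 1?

The lily grower is in house 1 (clue 4).
So house 2 gets coffee for drink.
So house 2 gets tulip for flower.
House 3's flower must be iris (nothing else left).
From clue 6, the person who likes plums must be in house 3.
The water drinker is in house 1 (clue 1).
The person who likes limes is in house 2 (clue 3).
House 3 drink: only cocoa fits.
House 1's favorite fruit must be mangoes (nothing else left).
So: house 1 = water/lily/mangoes, house 2 = coffee/tulip/limes, house 3 = cocoa/iris/plums.

water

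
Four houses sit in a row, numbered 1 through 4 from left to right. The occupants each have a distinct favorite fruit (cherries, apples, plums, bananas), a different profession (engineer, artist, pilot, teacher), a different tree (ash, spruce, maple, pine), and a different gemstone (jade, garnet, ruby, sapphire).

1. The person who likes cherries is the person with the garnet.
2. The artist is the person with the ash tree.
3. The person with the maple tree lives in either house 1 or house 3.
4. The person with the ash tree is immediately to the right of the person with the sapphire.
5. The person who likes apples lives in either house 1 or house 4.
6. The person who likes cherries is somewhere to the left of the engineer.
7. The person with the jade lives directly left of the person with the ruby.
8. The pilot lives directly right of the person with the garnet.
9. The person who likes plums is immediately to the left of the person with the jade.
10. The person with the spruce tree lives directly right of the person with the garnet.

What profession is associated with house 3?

artist

House 4 gemstone: only ruby fits.
Clue 7: the person with the jade is in house 3.
By clue 9, the person who likes plums is in house 2.
The only profession still possible for house 1 is teacher.
Clue 1 places the person who likes cherries in house 1.
Clue 1: the person with the garnet is in house 1.
The pilot is in house 2 (clue 8).
From clue 10, the person with the spruce tree must be in house 2.
So house 3 gets bananas for favorite fruit.
The only favorite fruit still possible for house 4 is apples.
That leaves pine as the tree for house 4.
That leaves sapphire as the gemstone for house 2.
From clue 2, the artist must be in house 3.
That leaves engineer as the profession for house 4.
House 1's tree must be maple (nothing else left).
House 3 tree: only ash fits.
So: house 1 = cherries/teacher/maple/garnet, house 2 = plums/pilot/spruce/sapphire, house 3 = bananas/artist/ash/jade, house 4 = apples/engineer/pine/ruby.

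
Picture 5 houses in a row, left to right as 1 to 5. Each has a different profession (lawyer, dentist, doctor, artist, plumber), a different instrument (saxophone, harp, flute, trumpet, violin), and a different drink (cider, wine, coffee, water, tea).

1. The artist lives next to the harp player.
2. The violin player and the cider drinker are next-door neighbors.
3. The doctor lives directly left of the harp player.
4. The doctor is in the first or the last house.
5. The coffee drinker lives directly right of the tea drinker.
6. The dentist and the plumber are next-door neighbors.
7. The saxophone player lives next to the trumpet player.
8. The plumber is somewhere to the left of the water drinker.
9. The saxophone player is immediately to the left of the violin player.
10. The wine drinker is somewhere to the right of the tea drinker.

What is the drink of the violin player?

Clue 4: the doctor is in house 1.
From clue 3, the harp player must be in house 2.
Clue 1 places the artist in house 3.
The only instrument still possible for house 1 is flute.
So house 1 gets tea for drink.
Clue 5: the coffee drinker is in house 2.
Clue 6 places the dentist in house 5.
Clue 6 places the plumber in house 4.
The water drinker is in house 5 (clue 8).
The only profession still possible for house 2 is lawyer.
The saxophone player is narrowed to house 3 or 4; consider each.
Placing it in house 3 leads to a contradiction, so it's in house 4.
Clue 9: the violin player is in house 5.
House 3 instrument: only trumpet fits.
By clue 2, the cider drinker is in house 4.
House 3 drink: only wine fits.
So: house 1 = doctor/flute/tea, house 2 = lawyer/harp/coffee, house 3 = artist/trumpet/wine, house 4 = plumber/saxophone/cider, house 5 = dentist/violin/water.

water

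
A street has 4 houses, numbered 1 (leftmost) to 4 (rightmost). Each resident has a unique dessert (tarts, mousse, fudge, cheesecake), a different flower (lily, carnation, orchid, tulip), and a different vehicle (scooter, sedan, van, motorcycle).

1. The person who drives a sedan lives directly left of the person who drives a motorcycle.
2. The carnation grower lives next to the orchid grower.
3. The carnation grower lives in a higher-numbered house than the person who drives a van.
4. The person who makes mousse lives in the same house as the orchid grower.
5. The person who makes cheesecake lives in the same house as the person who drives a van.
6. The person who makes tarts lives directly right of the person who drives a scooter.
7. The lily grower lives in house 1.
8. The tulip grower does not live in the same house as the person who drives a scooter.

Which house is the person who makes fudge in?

4

From clue 7, the lily grower must be in house 1.
That leaves motorcycle as the vehicle for house 4.
Clue 1 places the person who drives a sedan in house 3.
The person who makes cheesecake is narrowed to house 1 or 2; consider each.
Placing it in house 2 leads to a contradiction, so it's in house 1.
By clue 5, the person who drives a van is in house 1.
House 2's vehicle must be scooter (nothing else left).
Clue 6 places the person who makes tarts in house 3.
Clue 2 places the carnation grower in house 3.
That leaves orchid as the flower for house 2.
That leaves tulip as the flower for house 4.
Clue 4 places the person who makes mousse in house 2.
House 4's dessert must be fudge (nothing else left).
So: house 1 = cheesecake/lily/van, house 2 = mousse/orchid/scooter, house 3 = tarts/carnation/sedan, house 4 = fudge/tulip/motorcycle.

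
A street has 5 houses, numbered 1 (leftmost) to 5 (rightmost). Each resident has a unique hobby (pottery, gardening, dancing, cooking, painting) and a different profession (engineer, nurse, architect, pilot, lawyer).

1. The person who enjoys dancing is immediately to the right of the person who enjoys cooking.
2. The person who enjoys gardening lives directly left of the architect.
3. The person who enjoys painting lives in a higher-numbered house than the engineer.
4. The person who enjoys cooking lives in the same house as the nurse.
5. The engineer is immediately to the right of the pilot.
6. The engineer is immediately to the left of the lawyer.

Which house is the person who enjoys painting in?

5

The person who enjoys painting is narrowed to house 3 or 4 or 5; consider each.
Placing it in house 3 and house 4 leads to a contradiction, so it's in house 5.
The person who enjoys cooking is narrowed to house 1 or 2 or 3; consider each.
Placing it in house 2 and house 3 leads to a contradiction, so it's in house 1.
The person who enjoys dancing is in house 2 (clue 1).
By clue 4, the nurse is in house 1.
House 2's profession must be pilot (nothing else left).
So house 3 gets engineer for profession.
The lawyer is in house 4 (clue 6).
So house 5 gets architect for profession.
The person who enjoys gardening is in house 4 (clue 2).
House 3 hobby: only pottery fits.
So: house 1 = cooking/nurse, house 2 = dancing/pilot, house 3 = pottery/engineer, house 4 = gardening/lawyer, house 5 = painting/architect.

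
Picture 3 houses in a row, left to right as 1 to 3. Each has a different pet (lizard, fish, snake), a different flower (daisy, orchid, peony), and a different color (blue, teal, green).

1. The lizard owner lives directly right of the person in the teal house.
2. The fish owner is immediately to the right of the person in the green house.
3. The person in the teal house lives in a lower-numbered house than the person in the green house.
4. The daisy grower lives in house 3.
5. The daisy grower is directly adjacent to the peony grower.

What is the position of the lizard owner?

2

Clue 3 places the person in the teal house in house 1.
Clue 3: the person in the green house is in house 2.
By clue 4, the daisy grower is in house 3.
By clue 5, the peony grower is in house 2.
House 1 pet: only snake fits.
That leaves orchid as the flower for house 1.
That leaves blue as the color for house 3.
By clue 1, the lizard owner is in house 2.
The fish owner is in house 3 (clue 2).
So: house 1 = snake/orchid/teal, house 2 = lizard/peony/green, house 3 = fish/daisy/blue.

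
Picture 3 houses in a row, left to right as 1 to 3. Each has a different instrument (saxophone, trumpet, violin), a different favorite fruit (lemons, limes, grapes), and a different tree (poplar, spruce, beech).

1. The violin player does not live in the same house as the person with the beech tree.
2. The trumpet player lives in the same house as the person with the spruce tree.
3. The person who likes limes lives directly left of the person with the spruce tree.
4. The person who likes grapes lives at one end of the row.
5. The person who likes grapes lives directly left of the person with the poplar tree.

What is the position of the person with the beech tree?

1

By clue 5, the person who likes grapes is in house 1.
The person with the poplar tree is in house 2 (clue 5).
House 3's favorite fruit must be lemons (nothing else left).
That leaves beech as the tree for house 1.
That leaves spruce as the tree for house 3.
Clue 2 places the trumpet player in house 3.
That leaves saxophone as the instrument for house 1.
The only instrument still possible for house 2 is violin.
House 2 favorite fruit: only limes fits.
So: house 1 = saxophone/grapes/beech, house 2 = violin/limes/poplar, house 3 = trumpet/lemons/spruce.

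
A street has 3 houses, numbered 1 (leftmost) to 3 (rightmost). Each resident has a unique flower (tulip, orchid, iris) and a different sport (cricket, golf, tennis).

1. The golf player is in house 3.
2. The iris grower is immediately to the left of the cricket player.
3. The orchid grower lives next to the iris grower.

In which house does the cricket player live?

2

Clue 1: the golf player is in house 3.
That leaves tennis as the sport for house 1.
House 2 sport: only cricket fits.
Clue 2 places the iris grower in house 1.
By clue 3, the orchid grower is in house 2.
So house 3 gets tulip for flower.
So: house 1 = iris/tennis, house 2 = orchid/cricket, house 3 = tulip/golf.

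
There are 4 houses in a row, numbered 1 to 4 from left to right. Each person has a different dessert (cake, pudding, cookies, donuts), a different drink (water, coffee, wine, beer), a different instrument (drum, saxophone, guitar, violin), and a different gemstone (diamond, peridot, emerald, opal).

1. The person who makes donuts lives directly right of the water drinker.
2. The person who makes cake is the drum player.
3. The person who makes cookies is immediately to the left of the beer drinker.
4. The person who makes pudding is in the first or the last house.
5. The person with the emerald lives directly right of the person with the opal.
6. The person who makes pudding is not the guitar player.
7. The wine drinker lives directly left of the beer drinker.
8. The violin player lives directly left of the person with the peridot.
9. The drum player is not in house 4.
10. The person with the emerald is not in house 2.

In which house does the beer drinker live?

House 1's gemstone must be diamond (nothing else left).
The person who makes pudding is narrowed to house 1 or 4; consider each.
Placing it in house 1 leads to a contradiction, so it's in house 4.
That leaves saxophone as the instrument for house 4.
The person who makes donuts is narrowed to house 2 or 3; consider each.
Placing it in house 3 leads to a contradiction, so it's in house 2.
From clue 1, the water drinker must be in house 1.
By clue 7, the wine drinker is in house 3.
By clue 7, the beer drinker is in house 4.
House 2's drink must be coffee (nothing else left).
Clue 3: the person who makes cookies is in house 3.
That leaves cake as the dessert for house 1.
Clue 2: the drum player is in house 1.
That leaves opal as the gemstone for house 2.
The person with the emerald is in house 3 (clue 5).
House 4's gemstone must be peridot (nothing else left).
From clue 8, the violin player must be in house 3.
The only instrument still possible for house 2 is guitar.
So: house 1 = cake/water/drum/diamond, house 2 = donuts/coffee/guitar/opal, house 3 = cookies/wine/violin/emerald, house 4 = pudding/beer/saxophone/peridot.

4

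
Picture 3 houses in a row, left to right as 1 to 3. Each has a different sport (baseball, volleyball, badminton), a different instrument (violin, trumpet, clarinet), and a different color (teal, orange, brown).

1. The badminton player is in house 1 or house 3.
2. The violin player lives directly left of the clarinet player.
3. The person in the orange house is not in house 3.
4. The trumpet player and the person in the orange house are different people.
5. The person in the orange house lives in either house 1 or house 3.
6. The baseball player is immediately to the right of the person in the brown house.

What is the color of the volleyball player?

brown

Clue 5: the person in the orange house is in house 1.
That leaves brown as the color for house 2.
So house 3 gets teal for color.
The baseball player is in house 3 (clue 6).
The only sport still possible for house 1 is badminton.
That leaves volleyball as the sport for house 2.
So house 1 gets violin for instrument.
By clue 2, the clarinet player is in house 2.
House 3's instrument must be trumpet (nothing else left).
So: house 1 = badminton/violin/orange, house 2 = volleyball/clarinet/brown, house 3 = baseball/trumpet/teal.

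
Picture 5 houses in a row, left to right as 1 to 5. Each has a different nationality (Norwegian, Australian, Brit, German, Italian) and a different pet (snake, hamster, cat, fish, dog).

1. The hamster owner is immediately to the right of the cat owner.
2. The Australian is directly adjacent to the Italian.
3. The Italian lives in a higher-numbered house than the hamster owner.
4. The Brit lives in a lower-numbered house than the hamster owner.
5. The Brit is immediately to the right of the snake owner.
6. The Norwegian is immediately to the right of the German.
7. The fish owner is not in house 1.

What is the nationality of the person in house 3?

The only nationality still possible for house 1 is German.
The Norwegian is in house 2 (clue 6).
The only nationality still possible for house 3 is Brit.
From clue 4, the hamster owner must be in house 4.
From clue 5, the snake owner must be in house 2.
That leaves dog as the pet for house 1.
So house 3 gets cat for pet.
The only pet still possible for house 5 is fish.
Clue 3: the Italian is in house 5.
The only nationality still possible for house 4 is Australian.
So: house 1 = German/dog, house 2 = Norwegian/snake, house 3 = Brit/cat, house 4 = Australian/hamster, house 5 = Italian/fish.

Brit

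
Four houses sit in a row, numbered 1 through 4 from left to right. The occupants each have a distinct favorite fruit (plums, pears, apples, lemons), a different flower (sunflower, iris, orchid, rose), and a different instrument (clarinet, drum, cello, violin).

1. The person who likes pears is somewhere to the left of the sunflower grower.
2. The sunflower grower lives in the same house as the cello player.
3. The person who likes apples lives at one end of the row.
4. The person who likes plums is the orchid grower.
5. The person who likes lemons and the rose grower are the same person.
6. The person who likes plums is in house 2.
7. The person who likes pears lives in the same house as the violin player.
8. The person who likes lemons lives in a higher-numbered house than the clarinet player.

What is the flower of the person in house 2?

By clue 6, the person who likes plums is in house 2.
The orchid grower is in house 2 (clue 4).
The only flower still possible for house 1 is iris.
The person who likes apples is narrowed to house 1 or 4; consider each.
Placing it in house 1 leads to a contradiction, so it's in house 4.
So house 1 gets pears for favorite fruit.
House 3's favorite fruit must be lemons (nothing else left).
Clue 5: the rose grower is in house 3.
From clue 7, the violin player must be in house 1.
The only flower still possible for house 4 is sunflower.
Clue 2: the cello player is in house 4.
House 2 instrument: only clarinet fits.
So house 3 gets drum for instrument.
So: house 1 = pears/iris/violin, house 2 = plums/orchid/clarinet, house 3 = lemons/rose/drum, house 4 = apples/sunflower/cello.

orchid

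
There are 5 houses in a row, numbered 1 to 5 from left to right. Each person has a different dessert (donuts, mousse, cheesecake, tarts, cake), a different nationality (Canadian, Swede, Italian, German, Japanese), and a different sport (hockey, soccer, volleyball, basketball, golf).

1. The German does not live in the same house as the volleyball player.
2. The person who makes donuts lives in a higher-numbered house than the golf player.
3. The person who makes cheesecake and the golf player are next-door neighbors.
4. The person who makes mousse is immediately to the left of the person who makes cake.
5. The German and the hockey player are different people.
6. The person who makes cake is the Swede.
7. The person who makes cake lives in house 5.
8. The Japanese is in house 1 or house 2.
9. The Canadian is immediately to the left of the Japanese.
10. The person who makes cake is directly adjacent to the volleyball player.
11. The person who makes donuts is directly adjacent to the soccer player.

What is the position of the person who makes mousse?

4

The person who makes cake is in house 5 (clue 7).
By clue 9, the Canadian is in house 1.
By clue 9, the Japanese is in house 2.
Clue 10 places the volleyball player in house 4.
Clue 4: the person who makes mousse is in house 4.
From clue 6, the Swede must be in house 5.
The only nationality still possible for house 3 is German.
That leaves Italian as the nationality for house 4.
The person who makes donuts is narrowed to house 2 or 3; consider each.
Placing it in house 2 leads to a contradiction, so it's in house 3.
The soccer player is in house 2 (clue 11).
The only sport still possible for house 1 is golf.
The only sport still possible for house 3 is basketball.
The only sport still possible for house 5 is hockey.
From clue 3, the person who makes cheesecake must be in house 2.
The only dessert still possible for house 1 is tarts.
So: house 1 = tarts/Canadian/golf, house 2 = cheesecake/Japanese/soccer, house 3 = donuts/German/basketball, house 4 = mousse/Italian/volleyball, house 5 = cake/Swede/hockey.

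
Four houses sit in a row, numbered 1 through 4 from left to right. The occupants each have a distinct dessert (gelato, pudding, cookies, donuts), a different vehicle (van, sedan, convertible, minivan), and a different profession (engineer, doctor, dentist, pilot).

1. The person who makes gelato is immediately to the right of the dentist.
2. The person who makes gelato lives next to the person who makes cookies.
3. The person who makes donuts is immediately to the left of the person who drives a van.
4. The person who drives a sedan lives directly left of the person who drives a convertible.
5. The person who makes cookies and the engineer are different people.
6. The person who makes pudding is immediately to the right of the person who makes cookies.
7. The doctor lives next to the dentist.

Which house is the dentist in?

The person who makes cookies is narrowed to house 1 or 2 or 3; consider each.
Placing it in house 1 and house 2 leads to a contradiction, so it's in house 3.
Clue 6: the person who makes pudding is in house 4.
House 1 dessert: only donuts fits.
The only dessert still possible for house 2 is gelato.
By clue 1, the dentist is in house 1.
Clue 3 places the person who drives a van in house 2.
From clue 7, the doctor must be in house 2.
The only profession still possible for house 3 is pilot.
House 4's profession must be engineer (nothing else left).
Clue 4: the person who drives a sedan is in house 3.
The person who drives a convertible is in house 4 (clue 4).
So house 1 gets minivan for vehicle.
So: house 1 = donuts/minivan/dentist, house 2 = gelato/van/doctor, house 3 = cookies/sedan/pilot, house 4 = pudding/convertible/engineer.

1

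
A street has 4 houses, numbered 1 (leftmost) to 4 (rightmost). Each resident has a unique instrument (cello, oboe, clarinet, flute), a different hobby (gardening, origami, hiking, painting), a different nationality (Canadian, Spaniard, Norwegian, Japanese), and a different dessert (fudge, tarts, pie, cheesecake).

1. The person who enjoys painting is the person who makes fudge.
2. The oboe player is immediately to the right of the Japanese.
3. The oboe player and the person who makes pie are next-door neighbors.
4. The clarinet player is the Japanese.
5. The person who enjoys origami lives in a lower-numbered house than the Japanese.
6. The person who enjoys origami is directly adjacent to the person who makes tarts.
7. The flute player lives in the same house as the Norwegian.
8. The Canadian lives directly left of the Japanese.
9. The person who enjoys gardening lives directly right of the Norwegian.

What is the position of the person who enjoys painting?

4

So house 4 gets Spaniard for nationality.
The clarinet player is narrowed to house 2 or 3; consider each.
Placing it in house 2 leads to a contradiction, so it's in house 3.
The Japanese is in house 3 (clue 4).
Clue 8: the Canadian is in house 2.
So house 1 gets Norwegian for nationality.
By clue 3, the person who makes pie is in house 3.
By clue 7, the flute player is in house 1.
By clue 9, the person who enjoys gardening is in house 2.
So house 2 gets cello for instrument.
House 4's instrument must be oboe (nothing else left).
That leaves origami as the hobby for house 1.
Clue 1 places the person who enjoys painting in house 4.
By clue 1, the person who makes fudge is in house 4.
The person who makes tarts is in house 2 (clue 6).
House 3's hobby must be hiking (nothing else left).
House 1's dessert must be cheesecake (nothing else left).
So: house 1 = flute/origami/Norwegian/cheesecake, house 2 = cello/gardening/Canadian/tarts, house 3 = clarinet/hiking/Japanese/pie, house 4 = oboe/painting/Spaniard/fudge.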